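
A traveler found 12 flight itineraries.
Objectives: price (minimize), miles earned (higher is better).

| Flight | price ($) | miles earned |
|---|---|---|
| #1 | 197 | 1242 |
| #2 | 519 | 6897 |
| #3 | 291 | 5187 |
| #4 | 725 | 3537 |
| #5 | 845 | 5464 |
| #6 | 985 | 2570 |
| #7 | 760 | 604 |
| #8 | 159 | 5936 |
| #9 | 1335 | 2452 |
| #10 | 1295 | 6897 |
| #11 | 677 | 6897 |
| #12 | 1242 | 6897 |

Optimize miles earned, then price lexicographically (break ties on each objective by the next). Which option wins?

#2

First maximize miles earned: best is 6897, kept {#2, #10, #11, #12}.
Then minimize price: best is 519, kept {#2}.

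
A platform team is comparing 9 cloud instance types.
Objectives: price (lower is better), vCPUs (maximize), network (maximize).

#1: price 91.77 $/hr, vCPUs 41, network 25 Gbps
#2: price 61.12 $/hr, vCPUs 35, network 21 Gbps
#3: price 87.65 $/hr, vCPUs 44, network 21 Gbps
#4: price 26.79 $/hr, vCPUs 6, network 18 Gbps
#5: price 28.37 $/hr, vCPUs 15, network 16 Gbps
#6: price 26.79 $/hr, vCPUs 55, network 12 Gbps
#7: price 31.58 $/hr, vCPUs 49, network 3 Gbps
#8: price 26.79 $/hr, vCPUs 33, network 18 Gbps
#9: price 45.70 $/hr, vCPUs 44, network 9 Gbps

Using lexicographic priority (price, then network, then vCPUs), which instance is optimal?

#8

First minimize price: best is 26.79, kept {#4, #6, #8}.
Then maximize network: best is 18, kept {#4, #8}.
Then maximize vCPUs: best is 33, kept {#8}.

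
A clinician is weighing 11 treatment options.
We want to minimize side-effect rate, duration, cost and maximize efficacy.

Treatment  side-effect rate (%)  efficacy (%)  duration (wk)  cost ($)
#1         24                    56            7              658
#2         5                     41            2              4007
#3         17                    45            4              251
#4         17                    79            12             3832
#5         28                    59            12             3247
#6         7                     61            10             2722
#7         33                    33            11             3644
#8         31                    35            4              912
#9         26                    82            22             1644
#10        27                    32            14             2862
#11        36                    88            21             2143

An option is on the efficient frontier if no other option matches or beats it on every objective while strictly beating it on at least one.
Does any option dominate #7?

#1 vs #7: side-effect rate 24≤33, efficacy 56≥33, duration 7≤11, cost 658≤3644 — #1 is at least as good on every objective and strictly better on at least one, so #1 dominates #7.

Yes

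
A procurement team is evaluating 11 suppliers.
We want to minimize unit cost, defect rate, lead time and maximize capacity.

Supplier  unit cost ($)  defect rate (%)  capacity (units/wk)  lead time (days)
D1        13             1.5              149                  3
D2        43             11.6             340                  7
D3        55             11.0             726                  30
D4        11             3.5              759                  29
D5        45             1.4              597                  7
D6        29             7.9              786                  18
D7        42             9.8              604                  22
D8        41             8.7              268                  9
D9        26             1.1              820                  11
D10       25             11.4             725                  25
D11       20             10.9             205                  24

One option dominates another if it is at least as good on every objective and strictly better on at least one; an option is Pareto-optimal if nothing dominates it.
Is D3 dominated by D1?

D1 vs D3: D1 is worse on capacity (149 vs 726), so it does not dominate D3.

No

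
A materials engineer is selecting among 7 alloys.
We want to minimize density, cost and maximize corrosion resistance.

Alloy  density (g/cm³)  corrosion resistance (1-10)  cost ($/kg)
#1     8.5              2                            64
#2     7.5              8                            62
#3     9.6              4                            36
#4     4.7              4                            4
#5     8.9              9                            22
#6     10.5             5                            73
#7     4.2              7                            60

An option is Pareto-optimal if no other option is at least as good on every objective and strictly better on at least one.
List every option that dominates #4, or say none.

#1: worse on density (8.5 vs 4.7).
#2: worse on density (7.5 vs 4.7).
#3: worse on density (9.6 vs 4.7).
#5: worse on density (8.9 vs 4.7).
#6: worse on density (10.5 vs 4.7).
#7: worse on cost (60 vs 4).
No option dominates #4.

none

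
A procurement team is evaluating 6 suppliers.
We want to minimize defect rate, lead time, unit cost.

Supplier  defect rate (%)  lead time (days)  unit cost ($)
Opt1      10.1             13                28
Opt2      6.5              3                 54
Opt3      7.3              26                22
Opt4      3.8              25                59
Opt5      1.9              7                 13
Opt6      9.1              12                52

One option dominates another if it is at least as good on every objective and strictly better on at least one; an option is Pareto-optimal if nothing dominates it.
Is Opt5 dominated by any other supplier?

No

Opt1: worse on defect rate (10.1 vs 1.9).
Opt2: worse on defect rate (6.5 vs 1.9).
Opt3: worse on defect rate (7.3 vs 1.9).
Opt4: worse on defect rate (3.8 vs 1.9).
Opt6: worse on defect rate (9.1 vs 1.9).
No option is at least as good as Opt5 on every objective and strictly better on one.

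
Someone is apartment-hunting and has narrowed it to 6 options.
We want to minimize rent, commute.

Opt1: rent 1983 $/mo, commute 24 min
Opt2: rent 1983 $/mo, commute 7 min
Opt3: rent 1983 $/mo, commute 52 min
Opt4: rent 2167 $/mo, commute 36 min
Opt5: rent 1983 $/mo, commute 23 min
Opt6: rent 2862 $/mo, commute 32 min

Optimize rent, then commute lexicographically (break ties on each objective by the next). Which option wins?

Opt2

First minimize rent: best is 1983, kept {Opt1, Opt2, Opt3, Opt5}.
Then minimize commute: best is 7, kept {Opt2}.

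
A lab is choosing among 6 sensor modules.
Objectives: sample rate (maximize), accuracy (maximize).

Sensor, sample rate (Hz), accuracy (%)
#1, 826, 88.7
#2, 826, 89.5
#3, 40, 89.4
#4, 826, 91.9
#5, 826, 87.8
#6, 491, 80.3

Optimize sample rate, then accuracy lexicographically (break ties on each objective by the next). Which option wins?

#4

First maximize sample rate: best is 826, kept {#1, #2, #4, #5}.
Then maximize accuracy: best is 91.9, kept {#4}.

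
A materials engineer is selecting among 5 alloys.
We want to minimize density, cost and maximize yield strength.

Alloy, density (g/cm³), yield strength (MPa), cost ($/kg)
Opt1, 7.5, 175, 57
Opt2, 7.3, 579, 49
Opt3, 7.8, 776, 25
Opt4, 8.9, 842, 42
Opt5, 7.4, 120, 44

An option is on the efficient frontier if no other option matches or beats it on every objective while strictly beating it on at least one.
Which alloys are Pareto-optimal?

Opt2, Opt3, Opt4, Opt5

Opt1: dominated by Opt2 (density 7.3≤7.5, yield strength 579≥175, cost 49≤57).
Opt2: not dominated (best density).
Opt3: not dominated (best cost).
Opt4: not dominated (best yield strength).
Opt5: not dominated.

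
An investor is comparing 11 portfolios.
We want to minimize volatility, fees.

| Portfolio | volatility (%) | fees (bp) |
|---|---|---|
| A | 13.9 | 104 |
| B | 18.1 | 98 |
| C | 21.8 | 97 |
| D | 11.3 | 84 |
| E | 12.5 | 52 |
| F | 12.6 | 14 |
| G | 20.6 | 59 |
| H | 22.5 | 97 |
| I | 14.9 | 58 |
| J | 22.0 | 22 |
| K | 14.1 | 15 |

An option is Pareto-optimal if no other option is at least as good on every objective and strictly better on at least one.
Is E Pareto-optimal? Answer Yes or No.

A: worse on volatility (13.9 vs 12.5).
B: worse on volatility (18.1 vs 12.5).
C: worse on volatility (21.8 vs 12.5).
D: worse on fees (84 vs 52).
F: worse on volatility (12.6 vs 12.5).
G: worse on volatility (20.6 vs 12.5).
H: worse on volatility (22.5 vs 12.5).
I: worse on volatility (14.9 vs 12.5).
J: worse on volatility (22.0 vs 12.5).
K: worse on volatility (14.1 vs 12.5).
No option is at least as good as E on every objective and strictly better on one.

Yes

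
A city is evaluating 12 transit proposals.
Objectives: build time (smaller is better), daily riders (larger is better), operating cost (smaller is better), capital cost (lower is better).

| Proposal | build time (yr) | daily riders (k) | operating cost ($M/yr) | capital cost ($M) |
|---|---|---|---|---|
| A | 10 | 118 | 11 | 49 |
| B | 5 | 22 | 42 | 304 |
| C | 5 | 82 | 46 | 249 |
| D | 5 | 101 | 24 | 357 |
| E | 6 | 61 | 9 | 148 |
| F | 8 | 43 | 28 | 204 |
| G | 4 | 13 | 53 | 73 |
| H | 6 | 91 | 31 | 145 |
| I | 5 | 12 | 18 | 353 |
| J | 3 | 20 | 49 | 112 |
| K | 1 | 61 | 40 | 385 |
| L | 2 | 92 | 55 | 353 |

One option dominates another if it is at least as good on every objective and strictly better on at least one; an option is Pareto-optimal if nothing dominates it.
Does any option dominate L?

No

A: worse on build time (10 vs 2).
B: worse on build time (5 vs 2).
C: worse on build time (5 vs 2).
D: worse on build time (5 vs 2).
E: worse on build time (6 vs 2).
F: worse on build time (8 vs 2).
G: worse on build time (4 vs 2).
H: worse on build time (6 vs 2).
I: worse on build time (5 vs 2).
J: worse on build time (3 vs 2).
K: worse on daily riders (61 vs 92).
No option is at least as good as L on every objective and strictly better on one.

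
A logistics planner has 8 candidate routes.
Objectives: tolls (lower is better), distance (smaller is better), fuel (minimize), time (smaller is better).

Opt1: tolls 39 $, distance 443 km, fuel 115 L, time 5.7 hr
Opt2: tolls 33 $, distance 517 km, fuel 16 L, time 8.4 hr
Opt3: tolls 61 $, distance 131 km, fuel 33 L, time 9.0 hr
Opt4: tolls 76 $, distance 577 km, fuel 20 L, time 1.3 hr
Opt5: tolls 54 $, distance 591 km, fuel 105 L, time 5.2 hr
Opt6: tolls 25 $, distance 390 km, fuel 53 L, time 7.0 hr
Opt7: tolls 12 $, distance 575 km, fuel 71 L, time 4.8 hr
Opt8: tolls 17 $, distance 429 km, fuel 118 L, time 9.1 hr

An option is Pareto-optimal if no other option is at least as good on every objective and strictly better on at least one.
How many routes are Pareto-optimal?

7

Opt1: not dominated.
Opt2: not dominated (best fuel).
Opt3: not dominated (best distance).
Opt4: not dominated (best time).
Opt5: dominated by Opt7 (tolls 12≤54, distance 575≤591, fuel 71≤105, time 4.8≤5.2).
Opt6: not dominated.
Opt7: not dominated (best tolls).
Opt8: not dominated.
Pareto-optimal: Opt1, Opt2, Opt3, Opt4, Opt6, Opt7, Opt8 → 7.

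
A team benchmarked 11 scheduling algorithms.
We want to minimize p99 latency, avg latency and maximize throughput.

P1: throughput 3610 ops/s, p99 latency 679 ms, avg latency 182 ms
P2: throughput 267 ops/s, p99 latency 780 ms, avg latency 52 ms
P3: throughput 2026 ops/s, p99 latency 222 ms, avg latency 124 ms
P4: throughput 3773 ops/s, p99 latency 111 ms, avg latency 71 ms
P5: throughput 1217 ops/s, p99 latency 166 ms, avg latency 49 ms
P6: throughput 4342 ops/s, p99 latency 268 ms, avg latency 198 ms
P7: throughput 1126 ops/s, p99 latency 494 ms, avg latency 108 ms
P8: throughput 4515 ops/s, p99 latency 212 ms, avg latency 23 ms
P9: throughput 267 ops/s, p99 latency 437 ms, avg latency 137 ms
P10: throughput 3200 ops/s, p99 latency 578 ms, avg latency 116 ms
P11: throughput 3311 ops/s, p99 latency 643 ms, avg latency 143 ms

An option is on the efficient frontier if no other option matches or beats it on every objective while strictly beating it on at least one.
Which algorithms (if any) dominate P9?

P3, P4, P5, P8

P3: throughput 2026≥267, p99 latency 222≤437, avg latency 124≤137 — dominates P9.
P4: throughput 3773≥267, p99 latency 111≤437, avg latency 71≤137 — dominates P9.
P5: throughput 1217≥267, p99 latency 166≤437, avg latency 49≤137 — dominates P9.
P8: throughput 4515≥267, p99 latency 212≤437, avg latency 23≤137 — dominates P9.
Others (P1, P2, P6, P7, P10, P11) are each worse than P9 on at least one objective.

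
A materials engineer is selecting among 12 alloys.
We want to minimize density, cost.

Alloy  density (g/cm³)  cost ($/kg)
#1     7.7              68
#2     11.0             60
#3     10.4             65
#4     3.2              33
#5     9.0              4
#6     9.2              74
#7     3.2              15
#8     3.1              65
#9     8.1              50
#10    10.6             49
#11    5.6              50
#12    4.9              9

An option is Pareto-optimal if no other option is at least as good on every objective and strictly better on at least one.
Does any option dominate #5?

No

#1: worse on cost (68 vs 4).
#2: worse on density (11.0 vs 9.0).
#3: worse on density (10.4 vs 9.0).
#4: worse on cost (33 vs 4).
#6: worse on density (9.2 vs 9.0).
#7: worse on cost (15 vs 4).
#8: worse on cost (65 vs 4).
#9: worse on cost (50 vs 4).
#10: worse on density (10.6 vs 9.0).
#11: worse on cost (50 vs 4).
#12: worse on cost (9 vs 4).
No option is at least as good as #5 on every objective and strictly better on one.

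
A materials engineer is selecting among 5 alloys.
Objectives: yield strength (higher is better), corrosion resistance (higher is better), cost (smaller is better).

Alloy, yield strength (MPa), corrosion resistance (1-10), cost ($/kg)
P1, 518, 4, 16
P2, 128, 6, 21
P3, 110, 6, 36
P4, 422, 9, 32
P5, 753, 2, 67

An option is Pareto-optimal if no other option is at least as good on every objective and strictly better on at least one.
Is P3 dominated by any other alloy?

Yes

P2 vs P3: yield strength 128≥110, corrosion resistance 6≥6, cost 21≤36 — P2 is at least as good on every objective and strictly better on at least one, so P2 dominates P3.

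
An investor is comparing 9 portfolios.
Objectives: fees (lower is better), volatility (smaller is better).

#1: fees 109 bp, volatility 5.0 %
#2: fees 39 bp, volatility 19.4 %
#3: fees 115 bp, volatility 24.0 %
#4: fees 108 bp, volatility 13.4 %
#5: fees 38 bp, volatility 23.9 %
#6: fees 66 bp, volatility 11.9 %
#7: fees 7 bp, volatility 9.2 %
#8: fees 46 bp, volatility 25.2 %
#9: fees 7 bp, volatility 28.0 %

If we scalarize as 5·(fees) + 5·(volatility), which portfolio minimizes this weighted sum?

#7

#1: 5·109 + 5·5.0 = 570.0
#2: 5·39 + 5·19.4 = 292.0
#3: 5·115 + 5·24.0 = 695.0
#4: 5·108 + 5·13.4 = 607.0
#5: 5·38 + 5·23.9 = 309.5
#6: 5·66 + 5·11.9 = 389.5
#7: 5·7 + 5·9.2 = 81.0
#8: 5·46 + 5·25.2 = 356.0
#9: 5·7 + 5·28.0 = 175.0
Lowest: #7 at 81.0.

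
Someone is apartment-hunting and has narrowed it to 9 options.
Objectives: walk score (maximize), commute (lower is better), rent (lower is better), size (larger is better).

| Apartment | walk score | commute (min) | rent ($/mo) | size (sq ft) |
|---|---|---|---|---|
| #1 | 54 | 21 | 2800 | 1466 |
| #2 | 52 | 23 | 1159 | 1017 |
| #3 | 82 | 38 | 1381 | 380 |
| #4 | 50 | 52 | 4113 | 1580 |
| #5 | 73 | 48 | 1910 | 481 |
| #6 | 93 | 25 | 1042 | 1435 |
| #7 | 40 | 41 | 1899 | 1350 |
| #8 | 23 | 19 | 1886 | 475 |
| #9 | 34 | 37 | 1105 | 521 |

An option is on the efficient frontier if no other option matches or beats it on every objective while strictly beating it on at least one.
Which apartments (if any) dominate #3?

#6

#6: walk score 93≥82, commute 25≤38, rent 1042≤1381, size 1435≥380 — dominates #3.
Others (#1, #2, #4, #5, #7, #8, #9) are each worse than #3 on at least one objective.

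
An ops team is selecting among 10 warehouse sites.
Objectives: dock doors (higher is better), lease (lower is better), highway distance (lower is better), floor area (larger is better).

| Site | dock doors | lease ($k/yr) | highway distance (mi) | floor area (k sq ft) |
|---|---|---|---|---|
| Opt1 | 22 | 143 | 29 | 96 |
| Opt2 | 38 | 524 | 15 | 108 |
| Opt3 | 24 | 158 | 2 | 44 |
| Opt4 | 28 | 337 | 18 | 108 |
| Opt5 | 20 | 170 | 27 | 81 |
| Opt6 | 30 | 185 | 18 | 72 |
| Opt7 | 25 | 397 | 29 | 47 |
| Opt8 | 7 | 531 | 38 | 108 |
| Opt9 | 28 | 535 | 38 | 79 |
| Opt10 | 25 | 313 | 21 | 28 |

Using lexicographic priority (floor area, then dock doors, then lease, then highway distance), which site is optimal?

Opt2

First maximize floor area: best is 108, kept {Opt2, Opt4, Opt8}.
Then maximize dock doors: best is 38, kept {Opt2}.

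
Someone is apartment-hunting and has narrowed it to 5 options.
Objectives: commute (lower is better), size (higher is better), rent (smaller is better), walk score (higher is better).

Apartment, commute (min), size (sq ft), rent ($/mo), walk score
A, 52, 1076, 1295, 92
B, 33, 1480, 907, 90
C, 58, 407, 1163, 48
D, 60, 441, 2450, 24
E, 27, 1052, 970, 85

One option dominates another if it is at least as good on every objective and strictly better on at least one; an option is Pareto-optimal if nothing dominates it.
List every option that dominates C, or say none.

B: commute 33≤58, size 1480≥407, rent 907≤1163, walk score 90≥48 — dominates C.
E: commute 27≤58, size 1052≥407, rent 970≤1163, walk score 85≥48 — dominates C.
Others (A, D) are each worse than C on at least one objective.

B, E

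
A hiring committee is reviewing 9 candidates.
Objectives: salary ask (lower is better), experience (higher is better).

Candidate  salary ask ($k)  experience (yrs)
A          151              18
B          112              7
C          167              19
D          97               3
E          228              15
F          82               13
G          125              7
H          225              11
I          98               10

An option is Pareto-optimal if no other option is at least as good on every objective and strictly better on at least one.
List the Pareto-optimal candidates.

A: not dominated.
B: dominated by F (salary ask 82≤112, experience 13≥7).
C: not dominated (best experience).
D: dominated by F (salary ask 82≤97, experience 13≥3).
E: dominated by A (salary ask 151≤228, experience 18≥15).
F: not dominated (best salary ask).
G: dominated by B (salary ask 112≤125, experience 7≥7).
H: dominated by A (salary ask 151≤225, experience 18≥11).
I: dominated by F (salary ask 82≤98, experience 13≥10).

A, C, F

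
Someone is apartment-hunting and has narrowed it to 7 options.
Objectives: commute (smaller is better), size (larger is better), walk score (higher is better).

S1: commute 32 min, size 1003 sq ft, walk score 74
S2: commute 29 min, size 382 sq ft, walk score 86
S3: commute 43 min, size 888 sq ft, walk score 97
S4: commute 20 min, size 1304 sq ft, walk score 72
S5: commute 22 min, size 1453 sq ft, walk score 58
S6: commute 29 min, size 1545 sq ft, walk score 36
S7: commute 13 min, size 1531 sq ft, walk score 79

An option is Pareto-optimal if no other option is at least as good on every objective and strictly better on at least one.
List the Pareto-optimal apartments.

S1: dominated by S7 (commute 13≤32, size 1531≥1003, walk score 79≥74).
S2: not dominated.
S3: not dominated (best walk score).
S4: dominated by S7 (commute 13≤20, size 1531≥1304, walk score 79≥72).
S5: dominated by S7 (commute 13≤22, size 1531≥1453, walk score 79≥58).
S6: not dominated (best size).
S7: not dominated (best commute).

S2, S3, S6, S7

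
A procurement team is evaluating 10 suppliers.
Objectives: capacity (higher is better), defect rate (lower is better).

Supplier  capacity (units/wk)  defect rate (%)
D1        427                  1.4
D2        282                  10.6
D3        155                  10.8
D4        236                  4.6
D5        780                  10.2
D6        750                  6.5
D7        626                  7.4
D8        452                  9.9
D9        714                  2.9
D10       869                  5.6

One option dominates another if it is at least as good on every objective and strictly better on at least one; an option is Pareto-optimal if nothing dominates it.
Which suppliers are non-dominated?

D1: not dominated (best defect rate).
D2: dominated by D1 (capacity 427≥282, defect rate 1.4≤10.6).
D3: dominated by D1 (capacity 427≥155, defect rate 1.4≤10.8).
D4: dominated by D1 (capacity 427≥236, defect rate 1.4≤4.6).
D5: dominated by D10 (capacity 869≥780, defect rate 5.6≤10.2).
D6: dominated by D10 (capacity 869≥750, defect rate 5.6≤6.5).
D7: dominated by D6 (capacity 750≥626, defect rate 6.5≤7.4).
D8: dominated by D6 (capacity 750≥452, defect rate 6.5≤9.9).
D9: not dominated.
D10: not dominated (best capacity).

D1, D9, D10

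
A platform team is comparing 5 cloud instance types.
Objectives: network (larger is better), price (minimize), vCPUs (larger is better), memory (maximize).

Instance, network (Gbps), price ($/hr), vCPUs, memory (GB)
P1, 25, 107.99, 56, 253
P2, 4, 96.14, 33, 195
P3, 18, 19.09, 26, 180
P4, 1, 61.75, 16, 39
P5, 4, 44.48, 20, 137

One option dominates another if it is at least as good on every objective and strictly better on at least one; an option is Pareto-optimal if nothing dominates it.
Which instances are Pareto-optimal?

P1: not dominated (best network).
P2: not dominated.
P3: not dominated (best price).
P4: dominated by P3 (network 18≥1, price 19.09≤61.75, vCPUs 26≥16, memory 180≥39).
P5: dominated by P3 (network 18≥4, price 19.09≤44.48, vCPUs 26≥20, memory 180≥137).

P1, P2, P3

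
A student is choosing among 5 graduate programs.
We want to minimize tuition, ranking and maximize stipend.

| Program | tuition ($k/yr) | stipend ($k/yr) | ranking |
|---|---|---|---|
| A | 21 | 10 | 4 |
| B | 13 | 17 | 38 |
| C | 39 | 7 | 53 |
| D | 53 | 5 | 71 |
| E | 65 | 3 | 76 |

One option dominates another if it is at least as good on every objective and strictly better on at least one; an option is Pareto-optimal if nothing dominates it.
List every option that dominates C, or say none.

A, B

A: tuition 21≤39, stipend 10≥7, ranking 4≤53 — dominates C.
B: tuition 13≤39, stipend 17≥7, ranking 38≤53 — dominates C.
Others (D, E) are each worse than C on at least one objective.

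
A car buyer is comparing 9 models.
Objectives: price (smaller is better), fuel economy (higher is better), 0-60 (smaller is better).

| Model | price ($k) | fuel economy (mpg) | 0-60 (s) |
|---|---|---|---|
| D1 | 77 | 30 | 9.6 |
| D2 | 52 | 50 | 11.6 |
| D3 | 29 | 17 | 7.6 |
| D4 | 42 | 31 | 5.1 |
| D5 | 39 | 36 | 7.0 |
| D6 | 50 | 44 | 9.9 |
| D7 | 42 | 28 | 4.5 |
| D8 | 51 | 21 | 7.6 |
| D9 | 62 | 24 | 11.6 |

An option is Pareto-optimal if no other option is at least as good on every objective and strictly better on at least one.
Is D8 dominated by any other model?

Yes

D4 vs D8: price 42≤51, fuel economy 31≥21, 0-60 5.1≤7.6 — D4 is at least as good on every objective and strictly better on at least one, so D4 dominates D8.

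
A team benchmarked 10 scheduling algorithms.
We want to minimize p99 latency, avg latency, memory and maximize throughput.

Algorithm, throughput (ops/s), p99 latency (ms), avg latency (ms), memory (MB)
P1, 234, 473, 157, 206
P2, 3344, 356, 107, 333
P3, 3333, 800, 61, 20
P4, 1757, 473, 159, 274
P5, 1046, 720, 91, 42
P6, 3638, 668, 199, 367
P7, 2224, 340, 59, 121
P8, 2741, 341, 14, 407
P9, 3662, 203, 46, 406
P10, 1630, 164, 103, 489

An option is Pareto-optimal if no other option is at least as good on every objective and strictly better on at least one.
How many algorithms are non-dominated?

8

P1: dominated by P7 (throughput 2224≥234, p99 latency 340≤473, avg latency 59≤157, memory 121≤206).
P2: not dominated.
P3: not dominated (best memory).
P4: dominated by P7 (throughput 2224≥1757, p99 latency 340≤473, avg latency 59≤159, memory 121≤274).
P5: not dominated.
P6: not dominated.
P7: not dominated.
P8: not dominated (best avg latency).
P9: not dominated (best throughput).
P10: not dominated (best p99 latency).
Pareto-optimal: P2, P3, P5, P6, P7, P8, P9, P10 → 8.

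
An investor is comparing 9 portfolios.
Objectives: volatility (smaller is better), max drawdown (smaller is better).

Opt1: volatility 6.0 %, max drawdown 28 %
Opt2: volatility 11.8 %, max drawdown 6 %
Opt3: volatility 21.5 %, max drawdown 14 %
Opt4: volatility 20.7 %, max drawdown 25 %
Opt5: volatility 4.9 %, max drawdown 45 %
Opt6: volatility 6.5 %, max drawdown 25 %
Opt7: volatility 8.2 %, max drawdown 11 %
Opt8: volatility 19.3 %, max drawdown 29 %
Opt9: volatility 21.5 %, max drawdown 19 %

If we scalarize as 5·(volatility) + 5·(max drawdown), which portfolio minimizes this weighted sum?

Opt2

Opt1: 5·6.0 + 5·28 = 170.0
Opt2: 5·11.8 + 5·6 = 89.0
Opt3: 5·21.5 + 5·14 = 177.5
Opt4: 5·20.7 + 5·25 = 228.5
Opt5: 5·4.9 + 5·45 = 249.5
Opt6: 5·6.5 + 5·25 = 157.5
Opt7: 5·8.2 + 5·11 = 96.0
Opt8: 5·19.3 + 5·29 = 241.5
Opt9: 5·21.5 + 5·19 = 202.5
Lowest: Opt2 at 89.0.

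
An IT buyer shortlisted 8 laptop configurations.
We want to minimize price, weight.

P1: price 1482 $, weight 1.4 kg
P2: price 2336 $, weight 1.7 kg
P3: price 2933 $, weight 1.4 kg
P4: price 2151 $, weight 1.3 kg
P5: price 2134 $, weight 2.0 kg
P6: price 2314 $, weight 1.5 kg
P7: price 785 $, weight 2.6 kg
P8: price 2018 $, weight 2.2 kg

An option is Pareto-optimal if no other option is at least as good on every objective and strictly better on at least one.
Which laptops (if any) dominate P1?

P2: worse on price (2336 vs 1482).
P3: worse on price (2933 vs 1482).
P4: worse on price (2151 vs 1482).
P5: worse on price (2134 vs 1482).
P6: worse on price (2314 vs 1482).
P7: worse on weight (2.6 vs 1.4).
P8: worse on price (2018 vs 1482).
No option dominates P1.

none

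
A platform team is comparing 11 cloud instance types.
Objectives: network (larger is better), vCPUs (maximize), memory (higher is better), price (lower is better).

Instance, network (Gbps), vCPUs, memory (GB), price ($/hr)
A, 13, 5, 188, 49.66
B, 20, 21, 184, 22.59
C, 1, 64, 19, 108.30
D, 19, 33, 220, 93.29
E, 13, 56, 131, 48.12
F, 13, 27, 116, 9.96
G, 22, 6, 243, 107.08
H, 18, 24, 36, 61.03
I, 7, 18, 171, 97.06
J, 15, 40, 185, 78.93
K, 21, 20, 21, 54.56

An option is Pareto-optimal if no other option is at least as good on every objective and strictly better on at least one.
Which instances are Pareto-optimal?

A: not dominated.
B: not dominated.
C: not dominated (best vCPUs).
D: not dominated.
E: not dominated.
F: not dominated (best price).
G: not dominated (best network).
H: not dominated.
I: dominated by B (network 20≥7, vCPUs 21≥18, memory 184≥171, price 22.59≤97.06).
J: not dominated.
K: not dominated.

A, B, C, D, E, F, G, H, J, K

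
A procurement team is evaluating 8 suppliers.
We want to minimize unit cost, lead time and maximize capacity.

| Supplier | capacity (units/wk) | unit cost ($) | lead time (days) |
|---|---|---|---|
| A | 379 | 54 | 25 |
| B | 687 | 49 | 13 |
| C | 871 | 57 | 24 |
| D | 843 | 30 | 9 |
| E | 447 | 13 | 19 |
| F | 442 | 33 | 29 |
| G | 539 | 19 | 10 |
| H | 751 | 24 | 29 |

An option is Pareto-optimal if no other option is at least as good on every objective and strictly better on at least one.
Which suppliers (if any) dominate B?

D: capacity 843≥687, unit cost 30≤49, lead time 9≤13 — dominates B.
Others (A, C, E, F, G, H) are each worse than B on at least one objective.

D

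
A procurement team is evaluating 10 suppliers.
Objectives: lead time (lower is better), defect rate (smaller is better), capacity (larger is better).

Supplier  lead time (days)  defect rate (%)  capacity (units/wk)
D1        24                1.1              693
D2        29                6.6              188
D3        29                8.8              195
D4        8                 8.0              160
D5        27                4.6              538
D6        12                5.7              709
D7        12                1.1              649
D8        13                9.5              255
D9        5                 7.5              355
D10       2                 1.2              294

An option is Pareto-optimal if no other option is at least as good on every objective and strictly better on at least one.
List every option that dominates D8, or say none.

D6: lead time 12≤13, defect rate 5.7≤9.5, capacity 709≥255 — dominates D8.
D7: lead time 12≤13, defect rate 1.1≤9.5, capacity 649≥255 — dominates D8.
D9: lead time 5≤13, defect rate 7.5≤9.5, capacity 355≥255 — dominates D8.
D10: lead time 2≤13, defect rate 1.2≤9.5, capacity 294≥255 — dominates D8.
Others (D1, D2, D3, D4, D5) are each worse than D8 on at least one objective.

D6, D7, D9, D10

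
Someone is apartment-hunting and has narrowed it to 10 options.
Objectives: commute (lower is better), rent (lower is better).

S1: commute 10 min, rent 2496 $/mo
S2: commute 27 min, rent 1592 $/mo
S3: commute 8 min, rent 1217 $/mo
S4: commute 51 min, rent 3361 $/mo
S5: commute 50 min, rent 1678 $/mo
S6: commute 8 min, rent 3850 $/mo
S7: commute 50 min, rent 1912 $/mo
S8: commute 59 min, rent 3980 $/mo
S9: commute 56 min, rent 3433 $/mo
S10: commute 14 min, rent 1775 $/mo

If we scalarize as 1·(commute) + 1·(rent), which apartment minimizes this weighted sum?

S3

S1: 1·10 + 1·2496 = 2506
S2: 1·27 + 1·1592 = 1619
S3: 1·8 + 1·1217 = 1225
S4: 1·51 + 1·3361 = 3412
S5: 1·50 + 1·1678 = 1728
S6: 1·8 + 1·3850 = 3858
S7: 1·50 + 1·1912 = 1962
S8: 1·59 + 1·3980 = 4039
S9: 1·56 + 1·3433 = 3489
S10: 1·14 + 1·1775 = 1789
Lowest: S3 at 1225.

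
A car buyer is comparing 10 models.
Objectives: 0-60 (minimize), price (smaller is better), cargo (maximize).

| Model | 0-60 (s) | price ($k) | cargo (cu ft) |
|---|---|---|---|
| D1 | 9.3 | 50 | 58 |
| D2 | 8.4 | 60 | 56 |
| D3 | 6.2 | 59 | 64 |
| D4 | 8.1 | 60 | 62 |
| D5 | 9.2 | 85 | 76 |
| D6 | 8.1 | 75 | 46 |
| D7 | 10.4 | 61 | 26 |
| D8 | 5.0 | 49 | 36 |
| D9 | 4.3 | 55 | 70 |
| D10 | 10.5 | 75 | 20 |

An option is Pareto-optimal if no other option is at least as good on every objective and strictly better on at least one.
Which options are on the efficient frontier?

D1: not dominated.
D2: dominated by D3 (0-60 6.2≤8.4, price 59≤60, cargo 64≥56).
D3: dominated by D9 (0-60 4.3≤6.2, price 55≤59, cargo 70≥64).
D4: dominated by D3 (0-60 6.2≤8.1, price 59≤60, cargo 64≥62).
D5: not dominated (best cargo).
D6: dominated by D3 (0-60 6.2≤8.1, price 59≤75, cargo 64≥46).
D7: dominated by D1 (0-60 9.3≤10.4, price 50≤61, cargo 58≥26).
D8: not dominated (best price).
D9: not dominated (best 0-60).
D10: dominated by D1 (0-60 9.3≤10.5, price 50≤75, cargo 58≥20).

D1, D5, D8, D9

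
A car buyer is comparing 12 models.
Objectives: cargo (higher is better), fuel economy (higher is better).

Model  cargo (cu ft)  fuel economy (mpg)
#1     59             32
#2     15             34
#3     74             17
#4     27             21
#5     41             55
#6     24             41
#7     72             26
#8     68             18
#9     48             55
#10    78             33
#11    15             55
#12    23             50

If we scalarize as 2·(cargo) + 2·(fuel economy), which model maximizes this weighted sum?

#1: 2·59 + 2·32 = 182
#2: 2·15 + 2·34 = 98
#3: 2·74 + 2·17 = 182
#4: 2·27 + 2·21 = 96
#5: 2·41 + 2·55 = 192
#6: 2·24 + 2·41 = 130
#7: 2·72 + 2·26 = 196
#8: 2·68 + 2·18 = 172
#9: 2·48 + 2·55 = 206
#10: 2·78 + 2·33 = 222
#11: 2·15 + 2·55 = 140
#12: 2·23 + 2·50 = 146
Highest: #10 at 222.

#10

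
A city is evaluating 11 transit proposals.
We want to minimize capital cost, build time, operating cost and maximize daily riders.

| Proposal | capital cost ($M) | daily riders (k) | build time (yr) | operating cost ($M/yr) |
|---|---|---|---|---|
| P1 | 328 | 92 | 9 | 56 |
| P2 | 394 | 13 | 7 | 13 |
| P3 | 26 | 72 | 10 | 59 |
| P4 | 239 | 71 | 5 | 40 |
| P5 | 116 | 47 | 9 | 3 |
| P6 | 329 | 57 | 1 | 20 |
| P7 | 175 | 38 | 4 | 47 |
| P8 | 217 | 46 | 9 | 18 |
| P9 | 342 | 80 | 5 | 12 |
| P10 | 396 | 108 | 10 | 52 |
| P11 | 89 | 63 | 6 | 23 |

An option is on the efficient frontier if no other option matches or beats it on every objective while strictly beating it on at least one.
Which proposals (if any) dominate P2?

P9: capital cost 342≤394, daily riders 80≥13, build time 5≤7, operating cost 12≤13 — dominates P2.
Others (P1, P3, P4, P5, P6, P7, P8, P10, P11) are each worse than P2 on at least one objective.

P9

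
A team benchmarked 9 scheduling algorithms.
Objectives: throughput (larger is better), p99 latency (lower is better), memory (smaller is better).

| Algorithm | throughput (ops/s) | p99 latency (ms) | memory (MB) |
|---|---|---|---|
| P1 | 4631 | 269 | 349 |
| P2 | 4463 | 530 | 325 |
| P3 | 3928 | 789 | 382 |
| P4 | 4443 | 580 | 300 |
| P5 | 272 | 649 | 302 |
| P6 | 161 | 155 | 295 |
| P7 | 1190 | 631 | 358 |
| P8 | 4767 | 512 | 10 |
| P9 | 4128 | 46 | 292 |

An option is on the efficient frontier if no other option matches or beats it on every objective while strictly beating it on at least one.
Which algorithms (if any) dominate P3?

P1: throughput 4631≥3928, p99 latency 269≤789, memory 349≤382 — dominates P3.
P2: throughput 4463≥3928, p99 latency 530≤789, memory 325≤382 — dominates P3.
P4: throughput 4443≥3928, p99 latency 580≤789, memory 300≤382 — dominates P3.
P8: throughput 4767≥3928, p99 latency 512≤789, memory 10≤382 — dominates P3.
P9: throughput 4128≥3928, p99 latency 46≤789, memory 292≤382 — dominates P3.
Others (P5, P6, P7) are each worse than P3 on at least one objective.

P1, P2, P4, P8, P9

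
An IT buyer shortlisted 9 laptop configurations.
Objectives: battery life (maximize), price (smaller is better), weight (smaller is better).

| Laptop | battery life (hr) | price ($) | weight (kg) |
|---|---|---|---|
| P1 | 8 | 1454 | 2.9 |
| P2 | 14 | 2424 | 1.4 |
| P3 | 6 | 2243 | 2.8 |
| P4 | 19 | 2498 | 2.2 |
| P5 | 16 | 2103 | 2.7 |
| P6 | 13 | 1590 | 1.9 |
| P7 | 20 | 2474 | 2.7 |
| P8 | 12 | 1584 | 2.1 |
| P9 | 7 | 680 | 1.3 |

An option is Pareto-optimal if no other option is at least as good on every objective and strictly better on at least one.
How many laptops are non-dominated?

8

P1: not dominated.
P2: not dominated.
P3: dominated by P5 (battery life 16≥6, price 2103≤2243, weight 2.7≤2.8).
P4: not dominated.
P5: not dominated.
P6: not dominated.
P7: not dominated (best battery life).
P8: not dominated.
P9: not dominated (best price).
Pareto-optimal: P1, P2, P4, P5, P6, P7, P8, P9 → 8.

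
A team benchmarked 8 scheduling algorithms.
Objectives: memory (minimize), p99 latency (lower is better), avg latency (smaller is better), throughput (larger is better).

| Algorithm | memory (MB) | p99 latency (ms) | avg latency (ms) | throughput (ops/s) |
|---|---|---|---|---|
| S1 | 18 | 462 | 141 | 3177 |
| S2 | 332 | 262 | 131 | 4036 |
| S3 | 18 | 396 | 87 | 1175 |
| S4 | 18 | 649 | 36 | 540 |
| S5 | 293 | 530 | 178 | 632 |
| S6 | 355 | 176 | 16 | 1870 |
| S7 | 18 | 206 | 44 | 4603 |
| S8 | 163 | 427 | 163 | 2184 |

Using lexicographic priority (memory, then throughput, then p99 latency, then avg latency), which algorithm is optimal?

S7

First minimize memory: best is 18, kept {S1, S3, S4, S7}.
Then maximize throughput: best is 4603, kept {S7}.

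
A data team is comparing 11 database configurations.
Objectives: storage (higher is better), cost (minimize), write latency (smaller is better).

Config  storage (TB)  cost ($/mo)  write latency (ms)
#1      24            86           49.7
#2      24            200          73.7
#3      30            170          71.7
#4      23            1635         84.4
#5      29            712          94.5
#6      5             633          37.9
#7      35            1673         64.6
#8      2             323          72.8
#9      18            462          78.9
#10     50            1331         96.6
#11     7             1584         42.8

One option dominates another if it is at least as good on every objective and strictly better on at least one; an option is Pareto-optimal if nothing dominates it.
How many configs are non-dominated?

6

#1: not dominated (best cost).
#2: dominated by #1 (storage 24≥24, cost 86≤200, write latency 49.7≤73.7).
#3: not dominated.
#4: dominated by #1 (storage 24≥23, cost 86≤1635, write latency 49.7≤84.4).
#5: dominated by #3 (storage 30≥29, cost 170≤712, write latency 71.7≤94.5).
#6: not dominated (best write latency).
#7: not dominated.
#8: dominated by #1 (storage 24≥2, cost 86≤323, write latency 49.7≤72.8).
#9: dominated by #1 (storage 24≥18, cost 86≤462, write latency 49.7≤78.9).
#10: not dominated (best storage).
#11: not dominated.
Pareto-optimal: #1, #3, #6, #7, #10, #11 → 6.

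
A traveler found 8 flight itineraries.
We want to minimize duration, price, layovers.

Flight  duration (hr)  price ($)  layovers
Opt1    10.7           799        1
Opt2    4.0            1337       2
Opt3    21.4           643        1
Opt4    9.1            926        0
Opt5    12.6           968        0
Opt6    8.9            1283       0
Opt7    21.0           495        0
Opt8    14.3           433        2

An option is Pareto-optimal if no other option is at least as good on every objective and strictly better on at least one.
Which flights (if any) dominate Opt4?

Opt1: worse on duration (10.7 vs 9.1).
Opt2: worse on price (1337 vs 926).
Opt3: worse on duration (21.4 vs 9.1).
Opt5: worse on duration (12.6 vs 9.1).
Opt6: worse on price (1283 vs 926).
Opt7: worse on duration (21.0 vs 9.1).
Opt8: worse on duration (14.3 vs 9.1).
No option dominates Opt4.

none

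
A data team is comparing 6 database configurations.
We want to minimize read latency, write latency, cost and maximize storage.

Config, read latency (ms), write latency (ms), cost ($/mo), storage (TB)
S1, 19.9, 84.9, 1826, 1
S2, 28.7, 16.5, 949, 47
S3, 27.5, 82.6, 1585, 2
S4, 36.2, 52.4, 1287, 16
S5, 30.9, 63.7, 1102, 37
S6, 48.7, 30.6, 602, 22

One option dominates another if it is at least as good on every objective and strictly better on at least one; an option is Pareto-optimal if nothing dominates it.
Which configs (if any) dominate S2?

none

S1: worse on write latency (84.9 vs 16.5).
S3: worse on write latency (82.6 vs 16.5).
S4: worse on read latency (36.2 vs 28.7).
S5: worse on read latency (30.9 vs 28.7).
S6: worse on read latency (48.7 vs 28.7).
No option dominates S2.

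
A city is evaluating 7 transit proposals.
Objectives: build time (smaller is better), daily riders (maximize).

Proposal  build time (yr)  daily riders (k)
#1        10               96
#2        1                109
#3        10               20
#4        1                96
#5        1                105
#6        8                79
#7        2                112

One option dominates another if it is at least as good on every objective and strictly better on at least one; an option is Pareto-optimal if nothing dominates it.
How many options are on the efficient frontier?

#1: dominated by #2 (build time 1≤10, daily riders 109≥96).
#2: not dominated.
#3: dominated by #1 (build time 10≤10, daily riders 96≥20).
#4: dominated by #2 (build time 1≤1, daily riders 109≥96).
#5: dominated by #2 (build time 1≤1, daily riders 109≥105).
#6: dominated by #2 (build time 1≤8, daily riders 109≥79).
#7: not dominated (best daily riders).
Pareto-optimal: #2, #7 → 2.

2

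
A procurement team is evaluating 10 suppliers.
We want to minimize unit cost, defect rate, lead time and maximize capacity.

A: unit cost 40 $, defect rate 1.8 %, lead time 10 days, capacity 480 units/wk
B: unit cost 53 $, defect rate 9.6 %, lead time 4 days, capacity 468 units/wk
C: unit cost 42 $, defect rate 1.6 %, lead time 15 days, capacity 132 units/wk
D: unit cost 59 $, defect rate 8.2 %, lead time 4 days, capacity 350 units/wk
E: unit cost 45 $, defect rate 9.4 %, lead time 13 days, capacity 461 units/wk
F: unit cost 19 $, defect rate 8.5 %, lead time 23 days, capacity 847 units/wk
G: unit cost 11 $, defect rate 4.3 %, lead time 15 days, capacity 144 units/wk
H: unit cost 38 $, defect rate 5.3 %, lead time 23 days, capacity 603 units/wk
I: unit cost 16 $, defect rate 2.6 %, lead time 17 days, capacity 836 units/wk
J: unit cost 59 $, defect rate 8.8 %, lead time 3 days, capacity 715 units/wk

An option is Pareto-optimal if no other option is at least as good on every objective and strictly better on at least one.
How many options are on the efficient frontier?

8

A: not dominated.
B: not dominated.
C: not dominated (best defect rate).
D: not dominated.
E: dominated by A (unit cost 40≤45, defect rate 1.8≤9.4, lead time 10≤13, capacity 480≥461).
F: not dominated (best capacity).
G: not dominated (best unit cost).
H: dominated by I (unit cost 16≤38, defect rate 2.6≤5.3, lead time 17≤23, capacity 836≥603).
I: not dominated.
J: not dominated (best lead time).
Pareto-optimal: A, B, C, D, F, G, I, J → 8.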